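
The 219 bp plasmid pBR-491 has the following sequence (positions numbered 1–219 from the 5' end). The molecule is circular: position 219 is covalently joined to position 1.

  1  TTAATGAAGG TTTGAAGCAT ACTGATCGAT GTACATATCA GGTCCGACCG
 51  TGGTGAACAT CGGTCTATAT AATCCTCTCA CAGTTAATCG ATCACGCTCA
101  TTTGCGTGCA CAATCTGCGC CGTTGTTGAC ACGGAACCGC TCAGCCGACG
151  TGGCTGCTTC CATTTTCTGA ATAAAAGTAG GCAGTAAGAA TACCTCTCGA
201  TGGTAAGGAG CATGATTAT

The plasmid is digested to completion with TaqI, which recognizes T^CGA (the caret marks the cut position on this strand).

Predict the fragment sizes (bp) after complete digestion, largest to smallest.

TaqI sites (TCGA) start at positions 26, 88, 197.
TaqI cuts after the first base of each site, so after positions 26, 88, 197.
Circular molecule, 3 cuts → 3 fragments:
  27–88 → 62 bp
  89–197 → 109 bp
  198–219 then 1–26 → 22 + 26 = 48 bp
Sorted largest to smallest: 109, 62, 48 bp.

109, 62, 48 bp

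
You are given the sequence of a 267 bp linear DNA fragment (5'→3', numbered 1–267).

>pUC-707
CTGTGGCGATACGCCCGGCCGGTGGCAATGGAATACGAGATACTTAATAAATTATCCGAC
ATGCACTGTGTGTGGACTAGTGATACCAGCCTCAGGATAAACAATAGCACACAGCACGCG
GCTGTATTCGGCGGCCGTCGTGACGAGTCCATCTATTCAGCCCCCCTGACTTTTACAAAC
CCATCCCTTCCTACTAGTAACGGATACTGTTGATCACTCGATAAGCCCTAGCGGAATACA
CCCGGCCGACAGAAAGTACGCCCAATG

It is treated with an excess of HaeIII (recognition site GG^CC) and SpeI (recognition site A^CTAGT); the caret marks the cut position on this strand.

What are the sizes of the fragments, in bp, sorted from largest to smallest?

59, 58, 58, 52, 22, 18 bp

HaeIII sites (GGCC) start at positions 17, 133, 244.
HaeIII cuts after base 2 of each site, so after positions 18, 134, 245.
SpeI sites (ACTAGT) start at positions 76, 193.
SpeI cuts after the first base of each site, so after positions 76, 193.
Combined cut positions: 18, 76, 134, 193, 245.
Linear molecule, 5 cuts → 6 fragments:
  1–18 → 18 bp
  19–76 → 58 bp
  77–134 → 58 bp
  135–193 → 59 bp
  194–245 → 52 bp
  246–267 → 22 bp
Sorted largest to smallest: 59, 58, 58, 52, 22, 18 bp.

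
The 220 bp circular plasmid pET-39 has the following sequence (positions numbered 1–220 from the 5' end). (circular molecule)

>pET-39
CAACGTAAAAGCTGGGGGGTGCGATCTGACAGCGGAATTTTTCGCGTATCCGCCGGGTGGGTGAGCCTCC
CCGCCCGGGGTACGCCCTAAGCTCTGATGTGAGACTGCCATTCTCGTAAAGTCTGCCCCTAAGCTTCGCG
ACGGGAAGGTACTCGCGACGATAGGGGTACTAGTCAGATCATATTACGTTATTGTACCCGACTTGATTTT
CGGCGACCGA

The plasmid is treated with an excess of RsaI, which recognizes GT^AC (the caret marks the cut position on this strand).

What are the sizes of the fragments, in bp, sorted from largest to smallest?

RsaI sites (GTAC) start at positions 80, 149, 167, 194.
RsaI cuts after base 2 of each site, so after positions 81, 150, 168, 195.
Circular molecule, 4 cuts → 4 fragments:
  82–150 → 69 bp
  151–168 → 18 bp
  169–195 → 27 bp
  196–220 then 1–81 → 25 + 81 = 106 bp
Sorted largest to smallest: 106, 69, 27, 18 bp.

106, 69, 27, 18 bp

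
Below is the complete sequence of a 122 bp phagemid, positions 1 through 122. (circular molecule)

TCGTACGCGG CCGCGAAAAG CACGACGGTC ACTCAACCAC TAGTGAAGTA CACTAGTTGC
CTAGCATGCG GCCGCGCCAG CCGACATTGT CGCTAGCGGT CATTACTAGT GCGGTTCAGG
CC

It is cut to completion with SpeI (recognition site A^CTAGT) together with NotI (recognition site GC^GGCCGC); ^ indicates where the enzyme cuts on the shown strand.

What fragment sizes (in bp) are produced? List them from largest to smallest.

SpeI sites (ACTAGT) start at positions 39, 52, 105.
SpeI cuts after the first base of each site, so after positions 39, 52, 105.
NotI sites (GCGGCCGC) start at positions 7, 68.
NotI cuts after base 2 of each site, so after positions 8, 69.
Combined cut positions: 8, 39, 52, 69, 105.
Circular molecule, 5 cuts → 5 fragments:
  9–39 → 31 bp
  40–52 → 13 bp
  53–69 → 17 bp
  70–105 → 36 bp
  106–122 then 1–8 → 17 + 8 = 25 bp
Sorted largest to smallest: 36, 31, 25, 17, 13 bp.

36, 31, 25, 17, 13 bp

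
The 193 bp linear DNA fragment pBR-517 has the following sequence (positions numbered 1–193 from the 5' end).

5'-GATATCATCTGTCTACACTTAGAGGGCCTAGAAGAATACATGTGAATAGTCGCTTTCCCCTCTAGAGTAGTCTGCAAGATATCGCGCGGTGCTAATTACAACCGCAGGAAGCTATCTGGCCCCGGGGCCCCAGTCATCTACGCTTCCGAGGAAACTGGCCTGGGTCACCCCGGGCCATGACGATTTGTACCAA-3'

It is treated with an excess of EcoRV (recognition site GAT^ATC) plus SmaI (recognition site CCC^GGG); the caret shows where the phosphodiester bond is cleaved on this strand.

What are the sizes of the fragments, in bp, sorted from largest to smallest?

EcoRV sites (GATATC) start at positions 1, 78.
EcoRV cuts after base 3 of each site, so after positions 3, 80.
SmaI sites (CCCGGG) start at positions 121, 169.
SmaI cuts after base 3 of each site, so after positions 123, 171.
Combined cut positions: 3, 80, 123, 171.
Linear molecule, 4 cuts → 5 fragments:
  1–3 → 3 bp
  4–80 → 77 bp
  81–123 → 43 bp
  124–171 → 48 bp
  172–193 → 22 bp
Sorted largest to smallest: 77, 48, 43, 22, 3 bp.

77, 48, 43, 22, 3 bp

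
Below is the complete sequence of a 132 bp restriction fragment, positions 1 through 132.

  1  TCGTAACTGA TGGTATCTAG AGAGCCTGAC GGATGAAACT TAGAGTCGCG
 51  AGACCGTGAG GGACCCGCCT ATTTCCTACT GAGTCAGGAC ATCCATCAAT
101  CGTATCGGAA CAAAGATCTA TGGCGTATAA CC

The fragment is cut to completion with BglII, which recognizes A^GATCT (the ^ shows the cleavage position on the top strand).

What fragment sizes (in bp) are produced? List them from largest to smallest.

114, 18 bp

The BglII site (AGATCT) starts at position 114.
BglII cuts after the first base of each site, so after position 114.
Linear molecule, 1 cut → 2 fragments:
  1–114 → 114 bp
  115–132 → 18 bp
Sorted largest to smallest: 114, 18 bp.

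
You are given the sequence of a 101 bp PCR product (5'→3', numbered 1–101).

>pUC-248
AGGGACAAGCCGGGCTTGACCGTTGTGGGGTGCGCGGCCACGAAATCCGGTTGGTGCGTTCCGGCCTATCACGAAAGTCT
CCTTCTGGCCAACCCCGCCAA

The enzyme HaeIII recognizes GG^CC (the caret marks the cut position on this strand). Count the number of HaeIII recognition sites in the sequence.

GGCC occurs starting at positions 36, 63, 87.
HaeIII cuts at 3 sites.

3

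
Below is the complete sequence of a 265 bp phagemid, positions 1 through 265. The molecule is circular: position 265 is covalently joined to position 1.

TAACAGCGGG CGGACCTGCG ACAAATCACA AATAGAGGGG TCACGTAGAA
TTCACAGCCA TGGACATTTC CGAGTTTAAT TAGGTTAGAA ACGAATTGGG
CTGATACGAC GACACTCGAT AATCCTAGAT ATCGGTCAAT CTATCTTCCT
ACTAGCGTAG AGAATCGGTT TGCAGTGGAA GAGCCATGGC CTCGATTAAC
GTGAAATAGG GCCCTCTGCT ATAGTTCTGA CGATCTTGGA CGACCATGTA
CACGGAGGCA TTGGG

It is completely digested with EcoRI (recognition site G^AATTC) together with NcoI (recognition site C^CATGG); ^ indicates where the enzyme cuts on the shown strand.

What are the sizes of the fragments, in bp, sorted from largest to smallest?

129, 126, 10 bp

The EcoRI site (GAATTC) starts at position 48.
EcoRI cuts after the first base of each site, so after position 48.
NcoI sites (CCATGG) start at positions 58, 184.
NcoI cuts after the first base of each site, so after positions 58, 184.
Combined cut positions: 48, 58, 184.
Circular molecule, 3 cuts → 3 fragments:
  49–58 → 10 bp
  59–184 → 126 bp
  185–265 then 1–48 → 81 + 48 = 129 bp
Sorted largest to smallest: 129, 126, 10 bp.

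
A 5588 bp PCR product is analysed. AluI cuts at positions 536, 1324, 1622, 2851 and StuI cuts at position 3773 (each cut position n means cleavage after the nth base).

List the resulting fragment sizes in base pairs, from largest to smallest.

Combined cut positions (sorted): 536, 1324, 1622, 2851, 3773.
Linear molecule, 5 cuts → 6 fragments:
  536 − 0 = 536 bp
  1324 − 536 = 788 bp
  1622 − 1324 = 298 bp
  2851 − 1622 = 1229 bp
  3773 − 2851 = 922 bp
  5588 − 3773 = 1815 bp
Sorted largest to smallest: 1815, 1229, 922, 788, 536, 298 bp.

1815, 1229, 922, 788, 536, 298 bp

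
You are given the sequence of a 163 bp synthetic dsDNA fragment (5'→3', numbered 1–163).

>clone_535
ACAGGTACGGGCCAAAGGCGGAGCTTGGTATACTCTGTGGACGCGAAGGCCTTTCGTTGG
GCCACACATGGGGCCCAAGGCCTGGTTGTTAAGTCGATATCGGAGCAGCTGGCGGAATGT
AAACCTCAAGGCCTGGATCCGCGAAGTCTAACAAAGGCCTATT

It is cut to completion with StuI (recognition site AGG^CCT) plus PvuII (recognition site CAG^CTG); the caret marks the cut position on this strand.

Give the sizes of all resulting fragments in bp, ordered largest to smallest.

StuI sites (AGGCCT) start at positions 47, 78, 129, 155.
StuI cuts after base 3 of each site, so after positions 49, 80, 131, 157.
The PvuII site (CAGCTG) starts at position 106.
PvuII cuts after base 3 of each site, so after position 108.
Combined cut positions: 49, 80, 108, 131, 157.
Linear molecule, 5 cuts → 6 fragments:
  1–49 → 49 bp
  50–80 → 31 bp
  81–108 → 28 bp
  109–131 → 23 bp
  132–157 → 26 bp
  158–163 → 6 bp
Sorted largest to smallest: 49, 31, 28, 26, 23, 6 bp.

49, 31, 28, 26, 23, 6 bp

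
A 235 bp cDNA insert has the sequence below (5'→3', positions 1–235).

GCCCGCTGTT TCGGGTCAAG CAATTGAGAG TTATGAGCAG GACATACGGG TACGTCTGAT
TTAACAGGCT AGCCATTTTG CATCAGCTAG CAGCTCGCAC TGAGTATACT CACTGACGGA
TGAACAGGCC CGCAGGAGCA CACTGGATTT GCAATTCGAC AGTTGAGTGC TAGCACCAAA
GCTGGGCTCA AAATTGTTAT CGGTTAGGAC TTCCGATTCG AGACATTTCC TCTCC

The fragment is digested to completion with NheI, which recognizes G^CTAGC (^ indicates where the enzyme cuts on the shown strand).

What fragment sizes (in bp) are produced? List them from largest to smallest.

NheI sites (GCTAGC) start at positions 68, 86, 169.
NheI cuts after the first base of each site, so after positions 68, 86, 169.
Linear molecule, 3 cuts → 4 fragments:
  1–68 → 68 bp
  69–86 → 18 bp
  87–169 → 83 bp
  170–235 → 66 bp
Sorted largest to smallest: 83, 68, 66, 18 bp.

83, 68, 66, 18 bp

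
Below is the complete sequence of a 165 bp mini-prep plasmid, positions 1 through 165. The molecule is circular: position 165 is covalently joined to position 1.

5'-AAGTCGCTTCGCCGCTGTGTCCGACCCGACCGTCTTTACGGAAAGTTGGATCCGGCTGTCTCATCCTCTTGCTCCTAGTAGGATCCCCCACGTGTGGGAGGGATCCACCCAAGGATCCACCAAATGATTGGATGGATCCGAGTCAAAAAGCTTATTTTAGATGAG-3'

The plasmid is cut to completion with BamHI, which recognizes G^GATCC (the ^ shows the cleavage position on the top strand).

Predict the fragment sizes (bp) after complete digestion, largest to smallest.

BamHI sites (GGATCC) start at positions 48, 81, 101, 113, 134.
BamHI cuts after the first base of each site, so after positions 48, 81, 101, 113, 134.
Circular molecule, 5 cuts → 5 fragments:
  49–81 → 33 bp
  82–101 → 20 bp
  102–113 → 12 bp
  114–134 → 21 bp
  135–165 then 1–48 → 31 + 48 = 79 bp
Sorted largest to smallest: 79, 33, 21, 20, 12 bp.

79, 33, 21, 20, 12 bp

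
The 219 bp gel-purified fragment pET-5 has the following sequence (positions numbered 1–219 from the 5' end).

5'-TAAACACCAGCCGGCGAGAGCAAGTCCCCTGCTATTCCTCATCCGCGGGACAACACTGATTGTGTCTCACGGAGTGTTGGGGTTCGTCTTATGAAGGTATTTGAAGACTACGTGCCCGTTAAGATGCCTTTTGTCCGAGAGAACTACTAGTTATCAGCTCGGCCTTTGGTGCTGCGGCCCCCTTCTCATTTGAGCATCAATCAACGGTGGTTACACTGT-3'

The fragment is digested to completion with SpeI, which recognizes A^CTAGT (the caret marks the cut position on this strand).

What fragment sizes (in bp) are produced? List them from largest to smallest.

146, 73 bp

The SpeI site (ACTAGT) starts at position 146.
SpeI cuts after the first base of each site, so after position 146.
Linear molecule, 1 cut → 2 fragments:
  1–146 → 146 bp
  147–219 → 73 bp
Sorted largest to smallest: 146, 73 bp.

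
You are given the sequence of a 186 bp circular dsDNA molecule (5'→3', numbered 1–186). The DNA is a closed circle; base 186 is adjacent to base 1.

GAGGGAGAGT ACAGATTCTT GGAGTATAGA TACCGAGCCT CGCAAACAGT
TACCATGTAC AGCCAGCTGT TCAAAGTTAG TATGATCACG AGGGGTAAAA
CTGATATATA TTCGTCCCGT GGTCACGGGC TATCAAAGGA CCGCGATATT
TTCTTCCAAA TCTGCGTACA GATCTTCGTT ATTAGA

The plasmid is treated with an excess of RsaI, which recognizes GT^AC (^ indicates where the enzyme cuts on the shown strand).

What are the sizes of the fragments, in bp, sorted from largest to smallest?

RsaI sites (GTAC) start at positions 9, 57, 166.
RsaI cuts after base 2 of each site, so after positions 10, 58, 167.
Circular molecule, 3 cuts → 3 fragments:
  11–58 → 48 bp
  59–167 → 109 bp
  168–186 then 1–10 → 19 + 10 = 29 bp
Sorted largest to smallest: 109, 48, 29 bp.

109, 48, 29 bp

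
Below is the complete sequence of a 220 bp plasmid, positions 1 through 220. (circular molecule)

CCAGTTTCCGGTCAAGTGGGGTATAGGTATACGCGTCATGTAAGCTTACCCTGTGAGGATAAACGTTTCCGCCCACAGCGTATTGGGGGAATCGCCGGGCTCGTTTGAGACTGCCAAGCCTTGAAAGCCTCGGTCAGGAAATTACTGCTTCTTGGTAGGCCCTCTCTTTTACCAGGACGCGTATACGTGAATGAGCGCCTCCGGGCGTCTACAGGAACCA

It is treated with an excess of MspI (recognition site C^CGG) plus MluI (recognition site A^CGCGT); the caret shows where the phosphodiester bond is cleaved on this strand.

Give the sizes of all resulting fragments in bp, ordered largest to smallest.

82, 64, 27, 24, 23 bp

MspI sites (CCGG) start at positions 8, 95, 201.
MspI cuts after the first base of each site, so after positions 8, 95, 201.
MluI sites (ACGCGT) start at positions 31, 177.
MluI cuts after the first base of each site, so after positions 31, 177.
Combined cut positions: 8, 31, 95, 177, 201.
Circular molecule, 5 cuts → 5 fragments:
  9–31 → 23 bp
  32–95 → 64 bp
  96–177 → 82 bp
  178–201 → 24 bp
  202–220 then 1–8 → 19 + 8 = 27 bp
Sorted largest to smallest: 82, 64, 27, 24, 23 bp.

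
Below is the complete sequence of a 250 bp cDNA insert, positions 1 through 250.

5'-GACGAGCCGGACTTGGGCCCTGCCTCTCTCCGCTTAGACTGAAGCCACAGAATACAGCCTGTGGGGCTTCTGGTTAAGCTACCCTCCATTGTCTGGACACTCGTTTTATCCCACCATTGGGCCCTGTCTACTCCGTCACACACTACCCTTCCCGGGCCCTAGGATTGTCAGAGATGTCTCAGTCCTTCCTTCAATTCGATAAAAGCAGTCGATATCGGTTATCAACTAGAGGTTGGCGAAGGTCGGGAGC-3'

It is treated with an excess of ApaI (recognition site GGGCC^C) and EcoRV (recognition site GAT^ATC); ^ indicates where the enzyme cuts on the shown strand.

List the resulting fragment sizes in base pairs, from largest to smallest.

104, 55, 37, 35, 19 bp

ApaI sites (GGGCCC) start at positions 15, 119, 154.
ApaI cuts after base 5 of each site (before the last base), so after positions 19, 123, 158.
The EcoRV site (GATATC) starts at position 211.
EcoRV cuts after base 3 of each site, so after position 213.
Combined cut positions: 19, 123, 158, 213.
Linear molecule, 4 cuts → 5 fragments:
  1–19 → 19 bp
  20–123 → 104 bp
  124–158 → 35 bp
  159–213 → 55 bp
  214–250 → 37 bp
Sorted largest to smallest: 104, 55, 37, 35, 19 bp.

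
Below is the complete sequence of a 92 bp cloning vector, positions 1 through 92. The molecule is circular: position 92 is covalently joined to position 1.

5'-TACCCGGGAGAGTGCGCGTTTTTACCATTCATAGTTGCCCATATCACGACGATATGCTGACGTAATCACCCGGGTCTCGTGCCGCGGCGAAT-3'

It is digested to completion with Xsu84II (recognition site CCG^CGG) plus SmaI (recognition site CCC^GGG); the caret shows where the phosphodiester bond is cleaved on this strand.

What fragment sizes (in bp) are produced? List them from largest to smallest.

The Xsu84II site (CCGCGG) starts at position 82.
Xsu84II cuts after base 3 of each site, so after position 84.
SmaI sites (CCCGGG) start at positions 3, 69.
SmaI cuts after base 3 of each site, so after positions 5, 71.
Combined cut positions: 5, 71, 84.
Circular molecule, 3 cuts → 3 fragments:
  6–71 → 66 bp
  72–84 → 13 bp
  85–92 then 1–5 → 8 + 5 = 13 bp
Sorted largest to smallest: 66, 13, 13 bp.

66, 13, 13 bp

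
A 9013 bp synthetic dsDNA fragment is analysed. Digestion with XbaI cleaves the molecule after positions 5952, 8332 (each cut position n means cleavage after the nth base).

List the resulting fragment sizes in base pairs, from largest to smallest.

Linear molecule, 2 cuts → 3 fragments:
  5952 − 0 = 5952 bp
  8332 − 5952 = 2380 bp
  9013 − 8332 = 681 bp
Sorted largest to smallest: 5952, 2380, 681 bp.

5952, 2380, 681 bp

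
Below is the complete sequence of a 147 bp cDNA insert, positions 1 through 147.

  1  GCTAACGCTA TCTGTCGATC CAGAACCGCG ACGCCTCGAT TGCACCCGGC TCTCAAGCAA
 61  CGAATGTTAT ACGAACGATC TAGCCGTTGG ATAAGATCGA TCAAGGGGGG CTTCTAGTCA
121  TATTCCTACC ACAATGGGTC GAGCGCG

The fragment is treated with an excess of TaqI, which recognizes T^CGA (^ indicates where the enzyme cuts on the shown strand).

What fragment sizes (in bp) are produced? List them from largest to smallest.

61, 42, 21, 15, 8 bp

TaqI sites (TCGA) start at positions 15, 36, 97, 139.
TaqI cuts after the first base of each site, so after positions 15, 36, 97, 139.
Linear molecule, 4 cuts → 5 fragments:
  1–15 → 15 bp
  16–36 → 21 bp
  37–97 → 61 bp
  98–139 → 42 bp
  140–147 → 8 bp
Sorted largest to smallest: 61, 42, 21, 15, 8 bp.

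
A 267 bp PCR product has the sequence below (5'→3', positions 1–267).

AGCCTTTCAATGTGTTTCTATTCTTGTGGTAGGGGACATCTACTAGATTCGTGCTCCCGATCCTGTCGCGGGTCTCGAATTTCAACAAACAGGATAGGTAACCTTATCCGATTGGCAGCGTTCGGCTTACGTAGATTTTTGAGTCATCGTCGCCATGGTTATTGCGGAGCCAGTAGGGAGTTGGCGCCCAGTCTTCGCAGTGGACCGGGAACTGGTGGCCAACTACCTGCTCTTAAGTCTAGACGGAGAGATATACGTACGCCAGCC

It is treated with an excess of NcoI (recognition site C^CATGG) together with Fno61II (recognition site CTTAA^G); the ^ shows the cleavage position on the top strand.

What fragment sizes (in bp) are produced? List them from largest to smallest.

153, 83, 31 bp

The NcoI site (CCATGG) starts at position 153.
NcoI cuts after the first base of each site, so after position 153.
The Fno61II site (CTTAAG) starts at position 232.
Fno61II cuts after base 5 of each site (before the last base), so after position 236.
Combined cut positions: 153, 236.
Linear molecule, 2 cuts → 3 fragments:
  1–153 → 153 bp
  154–236 → 83 bp
  237–267 → 31 bp
Sorted largest to smallest: 153, 83, 31 bp.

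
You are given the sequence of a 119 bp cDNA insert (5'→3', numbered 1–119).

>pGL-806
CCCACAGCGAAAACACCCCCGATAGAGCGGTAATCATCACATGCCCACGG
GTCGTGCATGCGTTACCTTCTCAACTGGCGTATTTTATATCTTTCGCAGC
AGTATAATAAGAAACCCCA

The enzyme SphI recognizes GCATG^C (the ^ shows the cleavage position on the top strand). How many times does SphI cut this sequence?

GCATGC occurs starting at position 56.
SphI cuts at 1 site.

1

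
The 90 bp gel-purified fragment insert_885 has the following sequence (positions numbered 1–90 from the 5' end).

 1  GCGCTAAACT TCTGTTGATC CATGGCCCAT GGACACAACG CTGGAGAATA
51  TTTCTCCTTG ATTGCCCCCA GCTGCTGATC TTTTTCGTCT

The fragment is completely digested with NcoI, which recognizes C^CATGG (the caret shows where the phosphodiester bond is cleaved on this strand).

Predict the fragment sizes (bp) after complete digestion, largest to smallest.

63, 20, 7 bp

NcoI sites (CCATGG) start at positions 20, 27.
NcoI cuts after the first base of each site, so after positions 20, 27.
Linear molecule, 2 cuts → 3 fragments:
  1–20 → 20 bp
  21–27 → 7 bp
  28–90 → 63 bp
Sorted largest to smallest: 63, 20, 7 bp.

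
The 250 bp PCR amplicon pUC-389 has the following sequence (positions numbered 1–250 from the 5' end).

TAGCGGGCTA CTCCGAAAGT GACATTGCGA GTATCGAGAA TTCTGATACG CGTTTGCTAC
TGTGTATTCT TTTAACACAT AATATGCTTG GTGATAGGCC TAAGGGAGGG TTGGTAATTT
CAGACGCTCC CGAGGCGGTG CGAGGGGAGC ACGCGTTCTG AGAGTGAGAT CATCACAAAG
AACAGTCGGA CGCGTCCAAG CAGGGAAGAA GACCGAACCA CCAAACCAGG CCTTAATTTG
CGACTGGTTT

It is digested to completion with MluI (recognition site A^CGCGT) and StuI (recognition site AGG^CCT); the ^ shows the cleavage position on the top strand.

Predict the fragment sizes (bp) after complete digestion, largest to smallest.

53, 50, 48, 40, 39, 20 bp

MluI sites (ACGCGT) start at positions 48, 151, 190.
MluI cuts after the first base of each site, so after positions 48, 151, 190.
StuI sites (AGGCCT) start at positions 96, 228.
StuI cuts after base 3 of each site, so after positions 98, 230.
Combined cut positions: 48, 98, 151, 190, 230.
Linear molecule, 5 cuts → 6 fragments:
  1–48 → 48 bp
  49–98 → 50 bp
  99–151 → 53 bp
  152–190 → 39 bp
  191–230 → 40 bp
  231–250 → 20 bp
Sorted largest to smallest: 53, 50, 48, 40, 39, 20 bp.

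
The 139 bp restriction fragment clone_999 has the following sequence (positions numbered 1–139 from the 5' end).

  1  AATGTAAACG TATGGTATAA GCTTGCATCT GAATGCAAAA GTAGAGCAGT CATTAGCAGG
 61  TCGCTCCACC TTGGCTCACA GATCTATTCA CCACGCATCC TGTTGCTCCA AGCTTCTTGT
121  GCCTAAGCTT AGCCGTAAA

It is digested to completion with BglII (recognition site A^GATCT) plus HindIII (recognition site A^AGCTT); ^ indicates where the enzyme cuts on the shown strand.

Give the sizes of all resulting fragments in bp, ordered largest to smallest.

The BglII site (AGATCT) starts at position 80.
BglII cuts after the first base of each site, so after position 80.
HindIII sites (AAGCTT) start at positions 19, 110, 125.
HindIII cuts after the first base of each site, so after positions 19, 110, 125.
Combined cut positions: 19, 80, 110, 125.
Linear molecule, 4 cuts → 5 fragments:
  1–19 → 19 bp
  20–80 → 61 bp
  81–110 → 30 bp
  111–125 → 15 bp
  126–139 → 14 bp
Sorted largest to smallest: 61, 30, 19, 15, 14 bp.

61, 30, 19, 15, 14 bp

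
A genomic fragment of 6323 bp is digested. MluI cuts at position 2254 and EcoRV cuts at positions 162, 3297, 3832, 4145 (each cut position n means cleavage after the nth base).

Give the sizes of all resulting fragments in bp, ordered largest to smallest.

2178, 2092, 1043, 535, 313, 162 bp

Combined cut positions (sorted): 162, 2254, 3297, 3832, 4145.
Linear molecule, 5 cuts → 6 fragments:
  162 − 0 = 162 bp
  2254 − 162 = 2092 bp
  3297 − 2254 = 1043 bp
  3832 − 3297 = 535 bp
  4145 − 3832 = 313 bp
  6323 − 4145 = 2178 bp
Sorted largest to smallest: 2178, 2092, 1043, 535, 313, 162 bp.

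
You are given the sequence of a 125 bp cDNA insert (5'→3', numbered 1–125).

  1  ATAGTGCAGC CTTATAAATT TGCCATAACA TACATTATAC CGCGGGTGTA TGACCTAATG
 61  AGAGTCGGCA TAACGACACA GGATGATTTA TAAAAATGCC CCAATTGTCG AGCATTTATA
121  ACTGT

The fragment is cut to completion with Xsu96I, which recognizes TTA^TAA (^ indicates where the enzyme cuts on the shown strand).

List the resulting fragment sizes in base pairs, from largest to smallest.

Xsu96I sites (TTATAA) start at positions 12, 88, 116.
Xsu96I cuts after base 3 of each site, so after positions 14, 90, 118.
Linear molecule, 3 cuts → 4 fragments:
  1–14 → 14 bp
  15–90 → 76 bp
  91–118 → 28 bp
  119–125 → 7 bp
Sorted largest to smallest: 76, 28, 14, 7 bp.

76, 28, 14, 7 bp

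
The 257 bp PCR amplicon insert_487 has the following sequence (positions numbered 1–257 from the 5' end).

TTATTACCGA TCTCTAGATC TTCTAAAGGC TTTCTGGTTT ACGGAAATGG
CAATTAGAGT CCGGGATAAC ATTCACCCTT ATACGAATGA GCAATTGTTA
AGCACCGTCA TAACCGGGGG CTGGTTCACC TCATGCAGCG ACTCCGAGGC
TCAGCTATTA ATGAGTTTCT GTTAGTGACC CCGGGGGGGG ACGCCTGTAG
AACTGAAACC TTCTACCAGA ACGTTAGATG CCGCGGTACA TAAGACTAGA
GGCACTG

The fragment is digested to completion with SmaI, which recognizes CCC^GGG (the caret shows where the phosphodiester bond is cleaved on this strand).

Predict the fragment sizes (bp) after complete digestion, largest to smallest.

The SmaI site (CCCGGG) starts at position 180.
SmaI cuts after base 3 of each site, so after position 182.
Linear molecule, 1 cut → 2 fragments:
  1–182 → 182 bp
  183–257 → 75 bp
Sorted largest to smallest: 182, 75 bp.

182, 75 bp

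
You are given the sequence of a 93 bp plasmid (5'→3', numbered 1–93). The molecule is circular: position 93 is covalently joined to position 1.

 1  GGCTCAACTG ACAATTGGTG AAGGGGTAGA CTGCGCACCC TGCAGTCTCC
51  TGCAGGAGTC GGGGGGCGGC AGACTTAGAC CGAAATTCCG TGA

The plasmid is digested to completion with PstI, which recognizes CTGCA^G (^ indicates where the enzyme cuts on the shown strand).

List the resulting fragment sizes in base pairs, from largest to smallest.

83, 10 bp

PstI sites (CTGCAG) start at positions 40, 50.
PstI cuts after base 5 of each site (before the last base), so after positions 44, 54.
Circular molecule, 2 cuts → 2 fragments:
  45–54 → 10 bp
  55–93 then 1–44 → 39 + 44 = 83 bp
Sorted largest to smallest: 83, 10 bp.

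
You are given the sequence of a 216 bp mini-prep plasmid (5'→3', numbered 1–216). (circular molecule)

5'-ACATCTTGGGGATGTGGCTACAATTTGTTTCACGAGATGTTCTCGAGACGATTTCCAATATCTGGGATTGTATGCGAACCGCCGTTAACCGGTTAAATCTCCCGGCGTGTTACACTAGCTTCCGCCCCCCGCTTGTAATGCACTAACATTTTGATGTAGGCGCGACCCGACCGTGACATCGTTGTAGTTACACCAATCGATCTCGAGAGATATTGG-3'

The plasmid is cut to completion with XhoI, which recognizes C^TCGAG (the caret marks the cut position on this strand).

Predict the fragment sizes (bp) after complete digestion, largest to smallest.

160, 56 bp

XhoI sites (CTCGAG) start at positions 42, 202.
XhoI cuts after the first base of each site, so after positions 42, 202.
Circular molecule, 2 cuts → 2 fragments:
  43–202 → 160 bp
  203–216 then 1–42 → 14 + 42 = 56 bp
Sorted largest to smallest: 160, 56 bp.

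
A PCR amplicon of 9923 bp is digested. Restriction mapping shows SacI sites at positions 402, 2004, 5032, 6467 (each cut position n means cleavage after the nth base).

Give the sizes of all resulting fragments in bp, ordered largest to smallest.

Linear molecule, 4 cuts → 5 fragments:
  402 − 0 = 402 bp
  2004 − 402 = 1602 bp
  5032 − 2004 = 3028 bp
  6467 − 5032 = 1435 bp
  9923 − 6467 = 3456 bp
Sorted largest to smallest: 3456, 3028, 1602, 1435, 402 bp.

3456, 3028, 1602, 1435, 402 bp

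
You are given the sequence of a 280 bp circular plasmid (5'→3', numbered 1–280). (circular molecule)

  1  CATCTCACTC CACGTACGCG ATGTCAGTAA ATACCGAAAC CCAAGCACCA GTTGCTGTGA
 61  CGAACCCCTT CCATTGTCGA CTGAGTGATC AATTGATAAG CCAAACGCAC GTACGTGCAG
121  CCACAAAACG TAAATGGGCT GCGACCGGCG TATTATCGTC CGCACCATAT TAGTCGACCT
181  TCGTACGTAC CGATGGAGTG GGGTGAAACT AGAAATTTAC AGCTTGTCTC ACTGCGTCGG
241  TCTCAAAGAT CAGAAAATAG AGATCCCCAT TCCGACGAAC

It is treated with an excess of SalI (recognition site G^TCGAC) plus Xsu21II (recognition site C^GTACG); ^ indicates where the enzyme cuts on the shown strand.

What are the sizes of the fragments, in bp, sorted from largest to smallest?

111, 63, 63, 34, 9 bp

SalI sites (GTCGAC) start at positions 76, 173.
SalI cuts after the first base of each site, so after positions 76, 173.
Xsu21II sites (CGTACG) start at positions 13, 110, 182.
Xsu21II cuts after the first base of each site, so after positions 13, 110, 182.
Combined cut positions: 13, 76, 110, 173, 182.
Circular molecule, 5 cuts → 5 fragments:
  14–76 → 63 bp
  77–110 → 34 bp
  111–173 → 63 bp
  174–182 → 9 bp
  183–280 then 1–13 → 98 + 13 = 111 bp
Sorted largest to smallest: 111, 63, 63, 34, 9 bp.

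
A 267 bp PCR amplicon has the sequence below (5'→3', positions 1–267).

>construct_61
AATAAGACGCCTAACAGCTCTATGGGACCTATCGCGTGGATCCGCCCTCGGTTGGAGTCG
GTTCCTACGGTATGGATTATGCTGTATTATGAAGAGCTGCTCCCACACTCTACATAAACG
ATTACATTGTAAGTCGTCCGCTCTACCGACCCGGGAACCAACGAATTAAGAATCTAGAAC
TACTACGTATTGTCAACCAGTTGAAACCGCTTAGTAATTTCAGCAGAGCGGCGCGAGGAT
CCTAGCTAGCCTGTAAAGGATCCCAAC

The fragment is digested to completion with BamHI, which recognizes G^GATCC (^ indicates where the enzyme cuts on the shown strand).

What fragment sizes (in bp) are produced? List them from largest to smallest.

199, 38, 21, 9 bp

BamHI sites (GGATCC) start at positions 38, 237, 258.
BamHI cuts after the first base of each site, so after positions 38, 237, 258.
Linear molecule, 3 cuts → 4 fragments:
  1–38 → 38 bp
  39–237 → 199 bp
  238–258 → 21 bp
  259–267 → 9 bp
Sorted largest to smallest: 199, 38, 21, 9 bp.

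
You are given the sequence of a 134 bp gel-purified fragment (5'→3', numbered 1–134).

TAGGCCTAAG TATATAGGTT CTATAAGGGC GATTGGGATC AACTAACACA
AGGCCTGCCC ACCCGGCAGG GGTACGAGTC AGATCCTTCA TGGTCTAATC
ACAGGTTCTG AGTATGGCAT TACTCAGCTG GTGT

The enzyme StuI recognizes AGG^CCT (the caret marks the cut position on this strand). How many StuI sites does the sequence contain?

2

AGGCCT occurs starting at positions 2, 51.
StuI cuts at 2 sites.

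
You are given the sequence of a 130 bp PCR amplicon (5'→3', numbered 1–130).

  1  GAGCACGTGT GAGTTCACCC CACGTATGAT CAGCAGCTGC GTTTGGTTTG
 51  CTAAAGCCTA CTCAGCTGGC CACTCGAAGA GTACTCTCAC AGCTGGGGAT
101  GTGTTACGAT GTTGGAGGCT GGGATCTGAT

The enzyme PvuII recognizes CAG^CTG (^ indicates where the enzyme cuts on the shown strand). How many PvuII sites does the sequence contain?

CAGCTG occurs starting at positions 34, 63, 90.
PvuII cuts at 3 sites.

3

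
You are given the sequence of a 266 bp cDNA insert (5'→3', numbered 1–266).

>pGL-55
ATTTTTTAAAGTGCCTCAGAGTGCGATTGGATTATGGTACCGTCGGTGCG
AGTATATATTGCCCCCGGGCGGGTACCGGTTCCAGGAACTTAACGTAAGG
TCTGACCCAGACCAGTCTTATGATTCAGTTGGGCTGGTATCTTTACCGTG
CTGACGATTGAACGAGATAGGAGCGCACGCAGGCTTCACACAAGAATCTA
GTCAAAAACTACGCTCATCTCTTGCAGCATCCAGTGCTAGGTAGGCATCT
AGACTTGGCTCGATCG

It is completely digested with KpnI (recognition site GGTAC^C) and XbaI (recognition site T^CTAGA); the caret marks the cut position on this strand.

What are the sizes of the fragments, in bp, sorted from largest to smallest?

KpnI sites (GGTACC) start at positions 36, 72.
KpnI cuts after base 5 of each site (before the last base), so after positions 40, 76.
The XbaI site (TCTAGA) starts at position 248.
XbaI cuts after the first base of each site, so after position 248.
Combined cut positions: 40, 76, 248.
Linear molecule, 3 cuts → 4 fragments:
  1–40 → 40 bp
  41–76 → 36 bp
  77–248 → 172 bp
  249–266 → 18 bp
Sorted largest to smallest: 172, 40, 36, 18 bp.

172, 40, 36, 18 bp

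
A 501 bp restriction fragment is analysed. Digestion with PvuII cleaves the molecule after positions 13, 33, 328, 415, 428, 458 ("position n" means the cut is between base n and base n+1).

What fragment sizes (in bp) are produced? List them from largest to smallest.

295, 87, 43, 30, 20, 13, 13 bp

Linear molecule, 6 cuts → 7 fragments:
  13 − 0 = 13 bp
  33 − 13 = 20 bp
  328 − 33 = 295 bp
  415 − 328 = 87 bp
  428 − 415 = 13 bp
  458 − 428 = 30 bp
  501 − 458 = 43 bp
Sorted largest to smallest: 295, 87, 43, 30, 20, 13, 13 bp.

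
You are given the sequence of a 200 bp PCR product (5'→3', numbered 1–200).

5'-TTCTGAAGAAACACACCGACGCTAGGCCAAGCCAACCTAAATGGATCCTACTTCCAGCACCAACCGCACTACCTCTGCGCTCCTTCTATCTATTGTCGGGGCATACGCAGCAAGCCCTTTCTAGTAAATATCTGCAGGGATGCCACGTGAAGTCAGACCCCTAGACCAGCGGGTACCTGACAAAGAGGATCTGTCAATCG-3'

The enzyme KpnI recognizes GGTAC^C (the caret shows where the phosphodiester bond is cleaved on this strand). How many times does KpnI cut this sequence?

1

GGTACC occurs starting at position 172.
KpnI cuts at 1 site.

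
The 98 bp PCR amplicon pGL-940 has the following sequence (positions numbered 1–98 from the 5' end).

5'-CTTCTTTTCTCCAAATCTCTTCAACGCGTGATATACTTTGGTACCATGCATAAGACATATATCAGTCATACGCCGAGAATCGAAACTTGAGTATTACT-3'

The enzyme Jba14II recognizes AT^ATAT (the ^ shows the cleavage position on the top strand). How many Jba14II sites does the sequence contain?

ATATAT occurs starting at position 57.
Jba14II cuts at 1 site.

1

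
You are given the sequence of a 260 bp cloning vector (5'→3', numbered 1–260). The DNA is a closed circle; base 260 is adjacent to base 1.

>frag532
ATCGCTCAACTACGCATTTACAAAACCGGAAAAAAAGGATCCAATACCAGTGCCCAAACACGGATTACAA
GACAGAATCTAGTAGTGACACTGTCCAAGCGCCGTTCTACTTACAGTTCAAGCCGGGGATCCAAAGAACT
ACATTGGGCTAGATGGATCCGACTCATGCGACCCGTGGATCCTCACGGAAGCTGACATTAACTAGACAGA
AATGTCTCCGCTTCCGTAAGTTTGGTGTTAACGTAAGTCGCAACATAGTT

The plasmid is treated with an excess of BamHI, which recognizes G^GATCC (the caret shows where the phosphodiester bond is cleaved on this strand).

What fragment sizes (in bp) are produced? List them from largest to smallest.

120, 90, 28, 22 bp

BamHI sites (GGATCC) start at positions 37, 127, 155, 177.
BamHI cuts after the first base of each site, so after positions 37, 127, 155, 177.
Circular molecule, 4 cuts → 4 fragments:
  38–127 → 90 bp
  128–155 → 28 bp
  156–177 → 22 bp
  178–260 then 1–37 → 83 + 37 = 120 bp
Sorted largest to smallest: 120, 90, 28, 22 bp.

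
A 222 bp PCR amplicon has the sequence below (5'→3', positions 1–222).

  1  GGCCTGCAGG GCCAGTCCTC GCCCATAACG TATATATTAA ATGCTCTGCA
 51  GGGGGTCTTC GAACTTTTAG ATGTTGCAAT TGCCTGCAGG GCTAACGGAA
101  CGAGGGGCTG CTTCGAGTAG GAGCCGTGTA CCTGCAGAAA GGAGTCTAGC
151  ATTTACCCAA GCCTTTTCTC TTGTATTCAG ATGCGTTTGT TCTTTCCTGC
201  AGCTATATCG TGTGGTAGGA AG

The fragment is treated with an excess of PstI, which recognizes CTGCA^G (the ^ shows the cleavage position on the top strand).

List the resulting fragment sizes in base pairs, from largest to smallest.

65, 48, 42, 38, 21, 8 bp

PstI sites (CTGCAG) start at positions 4, 46, 84, 132, 197.
PstI cuts after base 5 of each site (before the last base), so after positions 8, 50, 88, 136, 201.
Linear molecule, 5 cuts → 6 fragments:
  1–8 → 8 bp
  9–50 → 42 bp
  51–88 → 38 bp
  89–136 → 48 bp
  137–201 → 65 bp
  202–222 → 21 bp
Sorted largest to smallest: 65, 48, 42, 38, 21, 8 bp.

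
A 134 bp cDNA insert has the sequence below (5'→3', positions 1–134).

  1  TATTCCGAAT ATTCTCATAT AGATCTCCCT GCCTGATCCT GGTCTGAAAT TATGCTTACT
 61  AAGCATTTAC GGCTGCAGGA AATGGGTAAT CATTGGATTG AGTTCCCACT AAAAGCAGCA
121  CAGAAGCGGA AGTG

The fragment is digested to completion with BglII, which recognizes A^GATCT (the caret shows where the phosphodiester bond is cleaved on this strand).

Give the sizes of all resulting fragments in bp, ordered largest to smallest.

The BglII site (AGATCT) starts at position 21.
BglII cuts after the first base of each site, so after position 21.
Linear molecule, 1 cut → 2 fragments:
  1–21 → 21 bp
  22–134 → 113 bp
Sorted largest to smallest: 113, 21 bp.

113, 21 bp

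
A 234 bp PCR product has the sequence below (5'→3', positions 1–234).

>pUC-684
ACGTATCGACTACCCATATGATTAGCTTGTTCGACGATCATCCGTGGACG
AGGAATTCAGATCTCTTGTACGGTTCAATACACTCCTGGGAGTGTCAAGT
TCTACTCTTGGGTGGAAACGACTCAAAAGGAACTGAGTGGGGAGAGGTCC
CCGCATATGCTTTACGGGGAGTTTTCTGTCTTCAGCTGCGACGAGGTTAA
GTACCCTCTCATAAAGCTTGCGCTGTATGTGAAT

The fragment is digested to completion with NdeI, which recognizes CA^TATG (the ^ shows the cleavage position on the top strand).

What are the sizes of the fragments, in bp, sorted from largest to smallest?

139, 79, 16 bp

NdeI sites (CATATG) start at positions 15, 154.
NdeI cuts after base 2 of each site, so after positions 16, 155.
Linear molecule, 2 cuts → 3 fragments:
  1–16 → 16 bp
  17–155 → 139 bp
  156–234 → 79 bp
Sorted largest to smallest: 139, 79, 16 bp.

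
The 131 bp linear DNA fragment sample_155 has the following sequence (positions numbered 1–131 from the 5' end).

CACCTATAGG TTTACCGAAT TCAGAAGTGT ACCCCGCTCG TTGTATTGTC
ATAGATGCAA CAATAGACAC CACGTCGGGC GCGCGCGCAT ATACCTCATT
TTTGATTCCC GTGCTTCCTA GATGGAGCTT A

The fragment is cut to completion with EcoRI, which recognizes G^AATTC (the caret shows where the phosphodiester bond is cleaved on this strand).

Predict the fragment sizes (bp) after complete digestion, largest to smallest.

The EcoRI site (GAATTC) starts at position 17.
EcoRI cuts after the first base of each site, so after position 17.
Linear molecule, 1 cut → 2 fragments:
  1–17 → 17 bp
  18–131 → 114 bp
Sorted largest to smallest: 114, 17 bp.

114, 17 bp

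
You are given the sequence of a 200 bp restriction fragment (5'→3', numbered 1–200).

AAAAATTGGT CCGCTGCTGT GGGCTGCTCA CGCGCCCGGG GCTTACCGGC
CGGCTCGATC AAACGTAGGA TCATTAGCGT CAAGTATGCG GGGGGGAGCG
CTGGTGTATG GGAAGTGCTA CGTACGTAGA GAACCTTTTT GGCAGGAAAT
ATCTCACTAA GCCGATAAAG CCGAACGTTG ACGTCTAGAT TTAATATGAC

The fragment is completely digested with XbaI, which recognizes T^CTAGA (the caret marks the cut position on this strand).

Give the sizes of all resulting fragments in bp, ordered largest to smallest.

184, 16 bp

The XbaI site (TCTAGA) starts at position 184.
XbaI cuts after the first base of each site, so after position 184.
Linear molecule, 1 cut → 2 fragments:
  1–184 → 184 bp
  185–200 → 16 bp
Sorted largest to smallest: 184, 16 bp.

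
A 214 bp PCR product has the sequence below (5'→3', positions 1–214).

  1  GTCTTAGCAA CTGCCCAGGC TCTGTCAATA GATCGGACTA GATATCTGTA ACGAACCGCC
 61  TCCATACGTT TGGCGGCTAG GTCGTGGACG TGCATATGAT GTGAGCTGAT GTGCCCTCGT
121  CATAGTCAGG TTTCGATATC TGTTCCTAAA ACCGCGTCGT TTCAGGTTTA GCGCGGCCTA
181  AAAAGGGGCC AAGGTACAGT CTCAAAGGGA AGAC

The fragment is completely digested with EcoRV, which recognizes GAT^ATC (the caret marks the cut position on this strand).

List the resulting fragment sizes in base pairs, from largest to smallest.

EcoRV sites (GATATC) start at positions 41, 135.
EcoRV cuts after base 3 of each site, so after positions 43, 137.
Linear molecule, 2 cuts → 3 fragments:
  1–43 → 43 bp
  44–137 → 94 bp
  138–214 → 77 bp
Sorted largest to smallest: 94, 77, 43 bp.

94, 77, 43 bp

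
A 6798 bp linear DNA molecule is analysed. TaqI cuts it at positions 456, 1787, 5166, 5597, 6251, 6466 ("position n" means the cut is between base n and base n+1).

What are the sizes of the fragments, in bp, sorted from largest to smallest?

Linear molecule, 6 cuts → 7 fragments:
  456 − 0 = 456 bp
  1787 − 456 = 1331 bp
  5166 − 1787 = 3379 bp
  5597 − 5166 = 431 bp
  6251 − 5597 = 654 bp
  6466 − 6251 = 215 bp
  6798 − 6466 = 332 bp
Sorted largest to smallest: 3379, 1331, 654, 456, 431, 332, 215 bp.

3379, 1331, 654, 456, 431, 332, 215 bp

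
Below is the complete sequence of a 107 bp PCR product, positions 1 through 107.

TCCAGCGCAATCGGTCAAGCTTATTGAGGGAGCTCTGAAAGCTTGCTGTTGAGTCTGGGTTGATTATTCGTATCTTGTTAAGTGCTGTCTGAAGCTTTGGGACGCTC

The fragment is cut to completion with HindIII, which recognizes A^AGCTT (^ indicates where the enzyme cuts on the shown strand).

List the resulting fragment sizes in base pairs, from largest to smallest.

53, 22, 17, 15 bp

HindIII sites (AAGCTT) start at positions 17, 39, 92.
HindIII cuts after the first base of each site, so after positions 17, 39, 92.
Linear molecule, 3 cuts → 4 fragments:
  1–17 → 17 bp
  18–39 → 22 bp
  40–92 → 53 bp
  93–107 → 15 bp
Sorted largest to smallest: 53, 22, 17, 15 bp.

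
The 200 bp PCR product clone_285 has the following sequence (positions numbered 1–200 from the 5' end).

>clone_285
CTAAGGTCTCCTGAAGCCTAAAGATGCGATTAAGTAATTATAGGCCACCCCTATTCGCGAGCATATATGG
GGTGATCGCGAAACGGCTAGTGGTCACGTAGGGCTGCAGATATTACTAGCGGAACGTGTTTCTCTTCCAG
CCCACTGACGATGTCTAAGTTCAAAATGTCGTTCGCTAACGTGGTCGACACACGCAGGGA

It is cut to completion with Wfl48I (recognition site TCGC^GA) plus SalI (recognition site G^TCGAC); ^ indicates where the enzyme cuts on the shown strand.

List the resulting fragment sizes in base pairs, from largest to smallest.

Wfl48I sites (TCGCGA) start at positions 55, 76.
Wfl48I cuts after base 4 of each site, so after positions 58, 79.
The SalI site (GTCGAC) starts at position 184.
SalI cuts after the first base of each site, so after position 184.
Combined cut positions: 58, 79, 184.
Linear molecule, 3 cuts → 4 fragments:
  1–58 → 58 bp
  59–79 → 21 bp
  80–184 → 105 bp
  185–200 → 16 bp
Sorted largest to smallest: 105, 58, 21, 16 bp.

105, 58, 21, 16 bp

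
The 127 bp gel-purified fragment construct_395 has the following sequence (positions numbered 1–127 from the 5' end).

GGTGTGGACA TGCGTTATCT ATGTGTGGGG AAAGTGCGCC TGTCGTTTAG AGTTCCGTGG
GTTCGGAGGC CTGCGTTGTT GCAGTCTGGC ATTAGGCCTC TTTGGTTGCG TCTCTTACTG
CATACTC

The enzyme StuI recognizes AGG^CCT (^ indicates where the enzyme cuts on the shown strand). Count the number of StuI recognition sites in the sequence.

2

AGGCCT occurs starting at positions 67, 94.
StuI cuts at 2 sites.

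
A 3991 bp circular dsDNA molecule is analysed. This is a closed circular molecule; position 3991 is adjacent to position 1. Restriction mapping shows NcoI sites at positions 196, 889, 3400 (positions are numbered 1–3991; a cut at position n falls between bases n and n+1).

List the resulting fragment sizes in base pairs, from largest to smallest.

2511, 787, 693 bp

Circular molecule, 3 cuts → 3 fragments:
  889 − 196 = 693 bp
  3400 − 889 = 2511 bp
  wrap: 3991 − 3400 + 196 = 787 bp
Sorted largest to smallest: 2511, 787, 693 bp.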